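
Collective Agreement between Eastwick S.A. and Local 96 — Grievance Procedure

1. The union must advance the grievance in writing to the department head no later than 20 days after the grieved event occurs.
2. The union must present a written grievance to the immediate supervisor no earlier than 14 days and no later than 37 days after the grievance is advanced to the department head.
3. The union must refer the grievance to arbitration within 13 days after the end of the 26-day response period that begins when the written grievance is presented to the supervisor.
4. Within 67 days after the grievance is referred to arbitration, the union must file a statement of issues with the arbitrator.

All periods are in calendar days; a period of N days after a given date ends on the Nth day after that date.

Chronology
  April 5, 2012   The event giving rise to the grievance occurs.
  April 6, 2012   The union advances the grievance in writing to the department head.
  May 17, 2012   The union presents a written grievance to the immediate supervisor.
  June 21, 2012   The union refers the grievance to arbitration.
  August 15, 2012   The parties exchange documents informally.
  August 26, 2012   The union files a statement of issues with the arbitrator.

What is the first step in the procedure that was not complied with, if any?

Step 2

Step 1: 20 days after April 5, 2012 (when the grieved event occurs) is April 25, 2012; done April 6, 2012 — timely.
Step 2: the window is 14–37 days after April 6, 2012 (when the grievance is advanced to the department head), so April 20, 2012 through May 13, 2012; May 17, 2012 is 4 days past the end of the window.
The procedure was therefore not followed at step 2.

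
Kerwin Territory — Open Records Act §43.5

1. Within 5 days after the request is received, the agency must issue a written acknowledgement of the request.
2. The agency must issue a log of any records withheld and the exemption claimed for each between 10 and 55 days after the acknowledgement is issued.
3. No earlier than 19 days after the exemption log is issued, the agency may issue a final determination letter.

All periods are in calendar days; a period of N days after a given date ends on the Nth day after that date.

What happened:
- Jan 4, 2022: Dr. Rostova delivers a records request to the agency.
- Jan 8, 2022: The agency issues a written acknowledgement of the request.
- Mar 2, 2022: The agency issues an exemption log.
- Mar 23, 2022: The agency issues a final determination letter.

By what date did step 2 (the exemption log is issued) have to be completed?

Step 2 runs from Jan 8, 2022, when the acknowledgement is issued. The window is 10–55 days after Jan 8, 2022; it closes on Mar 4, 2022.

Mar 4, 2022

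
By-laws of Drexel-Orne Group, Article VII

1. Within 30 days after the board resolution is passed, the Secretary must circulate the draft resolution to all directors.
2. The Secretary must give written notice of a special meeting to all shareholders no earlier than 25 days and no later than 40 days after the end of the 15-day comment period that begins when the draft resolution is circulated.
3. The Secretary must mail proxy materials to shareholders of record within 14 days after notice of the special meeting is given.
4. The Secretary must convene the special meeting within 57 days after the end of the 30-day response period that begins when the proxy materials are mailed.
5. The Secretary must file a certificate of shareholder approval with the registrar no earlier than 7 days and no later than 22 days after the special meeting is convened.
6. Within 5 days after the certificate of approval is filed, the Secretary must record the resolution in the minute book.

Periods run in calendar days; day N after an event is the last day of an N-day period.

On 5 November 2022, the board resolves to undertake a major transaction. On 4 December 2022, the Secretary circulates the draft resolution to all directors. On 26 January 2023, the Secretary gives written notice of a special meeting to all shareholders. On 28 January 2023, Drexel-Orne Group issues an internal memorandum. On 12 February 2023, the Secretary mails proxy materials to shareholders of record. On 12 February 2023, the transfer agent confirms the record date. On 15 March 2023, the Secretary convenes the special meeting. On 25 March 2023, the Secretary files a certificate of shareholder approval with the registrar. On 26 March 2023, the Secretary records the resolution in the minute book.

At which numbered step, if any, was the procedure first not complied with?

(1) due by 5 November 2022 + 30 days = 5 December 2022; completed 4 December 2022, before the deadline.
(2) the permitted window runs from 19 December 2022 + 25 = 13 January 2023 to 19 December 2022 + 40 = 28 January 2023; done 26 January 2023 — within the window.
(3) due by 26 January 2023 + 14 days = 9 February 2023; done 12 February 2023 — 3 days late.
The analysis stops there.

Step 3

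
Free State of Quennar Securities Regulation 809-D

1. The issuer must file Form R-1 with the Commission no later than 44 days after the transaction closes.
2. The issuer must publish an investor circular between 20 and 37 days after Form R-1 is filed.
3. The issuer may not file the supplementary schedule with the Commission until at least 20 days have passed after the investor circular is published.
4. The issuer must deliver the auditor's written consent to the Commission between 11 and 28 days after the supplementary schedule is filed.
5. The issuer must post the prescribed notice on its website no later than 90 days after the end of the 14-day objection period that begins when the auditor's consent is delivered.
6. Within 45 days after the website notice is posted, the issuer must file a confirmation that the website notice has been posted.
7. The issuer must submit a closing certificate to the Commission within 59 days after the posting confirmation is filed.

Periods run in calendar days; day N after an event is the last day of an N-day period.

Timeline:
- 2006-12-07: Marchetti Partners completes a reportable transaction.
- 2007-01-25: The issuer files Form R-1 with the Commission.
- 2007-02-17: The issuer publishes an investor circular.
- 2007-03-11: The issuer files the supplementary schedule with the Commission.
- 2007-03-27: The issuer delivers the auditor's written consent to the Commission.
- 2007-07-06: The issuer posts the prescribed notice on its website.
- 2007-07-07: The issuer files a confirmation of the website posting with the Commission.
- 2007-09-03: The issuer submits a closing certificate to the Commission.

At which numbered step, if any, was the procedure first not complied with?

(1) due by 2006-12-07 + 44 days = 2007-01-20; done 2007-01-25 — 5 days late.

Step 1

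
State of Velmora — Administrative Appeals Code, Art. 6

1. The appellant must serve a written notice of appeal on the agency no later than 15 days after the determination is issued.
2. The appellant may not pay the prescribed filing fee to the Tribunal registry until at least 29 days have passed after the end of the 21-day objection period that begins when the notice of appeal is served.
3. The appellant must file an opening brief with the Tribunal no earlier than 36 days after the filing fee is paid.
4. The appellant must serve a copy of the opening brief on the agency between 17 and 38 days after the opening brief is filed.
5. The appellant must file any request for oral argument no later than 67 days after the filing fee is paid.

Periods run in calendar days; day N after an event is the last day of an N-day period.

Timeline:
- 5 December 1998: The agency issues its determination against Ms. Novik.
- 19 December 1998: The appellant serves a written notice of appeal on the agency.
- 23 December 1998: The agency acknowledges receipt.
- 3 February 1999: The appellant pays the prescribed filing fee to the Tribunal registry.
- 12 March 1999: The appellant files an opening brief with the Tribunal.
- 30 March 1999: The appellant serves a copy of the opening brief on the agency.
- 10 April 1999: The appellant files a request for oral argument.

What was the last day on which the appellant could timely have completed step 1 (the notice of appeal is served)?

20 December 1998

Step 1 runs from 5 December 1998, when the determination is issued. 15 days after 5 December 1998 is 20 December 1998.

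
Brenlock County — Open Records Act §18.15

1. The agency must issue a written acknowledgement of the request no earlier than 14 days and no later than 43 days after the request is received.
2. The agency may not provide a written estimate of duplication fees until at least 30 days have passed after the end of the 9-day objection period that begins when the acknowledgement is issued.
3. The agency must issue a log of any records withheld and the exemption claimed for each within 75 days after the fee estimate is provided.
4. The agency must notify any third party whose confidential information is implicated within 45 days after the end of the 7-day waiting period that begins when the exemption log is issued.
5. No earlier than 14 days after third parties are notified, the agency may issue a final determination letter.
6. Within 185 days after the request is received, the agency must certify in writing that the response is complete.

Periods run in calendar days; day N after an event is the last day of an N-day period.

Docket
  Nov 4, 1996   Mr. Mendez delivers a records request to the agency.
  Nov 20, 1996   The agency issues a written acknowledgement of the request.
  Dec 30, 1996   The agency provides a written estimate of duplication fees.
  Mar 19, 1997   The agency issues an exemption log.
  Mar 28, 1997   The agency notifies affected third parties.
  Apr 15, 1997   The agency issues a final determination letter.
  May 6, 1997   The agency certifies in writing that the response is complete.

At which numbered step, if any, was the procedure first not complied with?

(1) the permitted window runs from Nov 4, 1996 + 14 = Nov 18, 1996 to Nov 4, 1996 + 43 = Dec 17, 1996; Nov 20, 1996 falls inside that range.
(2) permitted from Nov 29, 1996 + 30 days = Dec 29, 1996 onward; done Dec 30, 1996, after the minimum wait.
(3) due by Dec 30, 1996 + 75 days = Mar 15, 1997; done Mar 19, 1997 — 4 days late.
No need to go further; step 3 was not satisfied.

Step 3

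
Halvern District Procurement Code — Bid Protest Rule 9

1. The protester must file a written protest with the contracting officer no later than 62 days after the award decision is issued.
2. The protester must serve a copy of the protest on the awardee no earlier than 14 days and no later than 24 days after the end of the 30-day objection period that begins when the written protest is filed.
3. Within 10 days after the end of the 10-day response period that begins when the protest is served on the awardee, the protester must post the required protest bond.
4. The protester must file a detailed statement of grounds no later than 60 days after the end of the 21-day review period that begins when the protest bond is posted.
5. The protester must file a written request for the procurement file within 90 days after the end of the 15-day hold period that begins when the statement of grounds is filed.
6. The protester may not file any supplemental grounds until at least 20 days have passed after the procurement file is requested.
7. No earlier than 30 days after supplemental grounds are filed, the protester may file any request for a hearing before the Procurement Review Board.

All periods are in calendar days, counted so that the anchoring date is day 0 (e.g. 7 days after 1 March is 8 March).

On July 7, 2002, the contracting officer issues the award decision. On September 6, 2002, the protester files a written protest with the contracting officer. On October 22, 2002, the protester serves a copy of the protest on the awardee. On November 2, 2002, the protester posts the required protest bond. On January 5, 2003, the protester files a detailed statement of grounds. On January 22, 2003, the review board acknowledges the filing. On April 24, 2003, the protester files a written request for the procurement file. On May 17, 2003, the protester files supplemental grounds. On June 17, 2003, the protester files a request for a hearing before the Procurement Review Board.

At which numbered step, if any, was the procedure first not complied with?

(1) due by July 7, 2002 + 62 days = September 7, 2002; completed September 6, 2002, before the deadline.
(2) the permitted window runs from October 6, 2002 + 14 = October 20, 2002 to October 6, 2002 + 24 = October 30, 2002; done October 22, 2002, which is between those dates.
(3) due by November 1, 2002 + 10 days = November 11, 2002; completed November 2, 2002, before the deadline.
(4) due by November 23, 2002 + 60 days = January 22, 2003; done January 5, 2003 — timely.
(5) due by January 20, 2003 + 90 days = April 20, 2003; April 24, 2003 misses that deadline by 4 days.
That is the first point of non-compliance.

Step 5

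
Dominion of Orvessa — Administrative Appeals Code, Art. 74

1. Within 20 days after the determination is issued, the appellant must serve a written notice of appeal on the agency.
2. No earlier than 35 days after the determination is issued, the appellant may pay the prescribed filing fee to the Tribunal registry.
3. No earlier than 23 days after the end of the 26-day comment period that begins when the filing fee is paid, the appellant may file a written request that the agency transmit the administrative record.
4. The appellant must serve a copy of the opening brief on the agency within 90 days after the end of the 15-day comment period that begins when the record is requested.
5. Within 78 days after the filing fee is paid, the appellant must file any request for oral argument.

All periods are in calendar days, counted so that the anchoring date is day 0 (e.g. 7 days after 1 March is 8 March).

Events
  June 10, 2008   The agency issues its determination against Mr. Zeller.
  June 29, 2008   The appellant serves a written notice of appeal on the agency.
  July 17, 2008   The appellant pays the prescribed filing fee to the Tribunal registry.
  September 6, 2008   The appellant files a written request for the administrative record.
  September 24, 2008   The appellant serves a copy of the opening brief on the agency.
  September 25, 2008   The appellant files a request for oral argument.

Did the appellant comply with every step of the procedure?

Yes

(1) due by June 10, 2008 + 20 days = June 30, 2008; done June 29, 2008 — timely.
(2) permitted from June 10, 2008 + 35 days = July 15, 2008 onward; done July 17, 2008 — permitted.
(3) permitted from August 12, 2008 + 23 days = September 4, 2008 onward; done September 6, 2008 — permitted.
(4) due by September 21, 2008 + 90 days = December 20, 2008; September 24, 2008 is within that limit.
(5) due by July 17, 2008 + 78 days = October 3, 2008; September 25, 2008 is within that limit.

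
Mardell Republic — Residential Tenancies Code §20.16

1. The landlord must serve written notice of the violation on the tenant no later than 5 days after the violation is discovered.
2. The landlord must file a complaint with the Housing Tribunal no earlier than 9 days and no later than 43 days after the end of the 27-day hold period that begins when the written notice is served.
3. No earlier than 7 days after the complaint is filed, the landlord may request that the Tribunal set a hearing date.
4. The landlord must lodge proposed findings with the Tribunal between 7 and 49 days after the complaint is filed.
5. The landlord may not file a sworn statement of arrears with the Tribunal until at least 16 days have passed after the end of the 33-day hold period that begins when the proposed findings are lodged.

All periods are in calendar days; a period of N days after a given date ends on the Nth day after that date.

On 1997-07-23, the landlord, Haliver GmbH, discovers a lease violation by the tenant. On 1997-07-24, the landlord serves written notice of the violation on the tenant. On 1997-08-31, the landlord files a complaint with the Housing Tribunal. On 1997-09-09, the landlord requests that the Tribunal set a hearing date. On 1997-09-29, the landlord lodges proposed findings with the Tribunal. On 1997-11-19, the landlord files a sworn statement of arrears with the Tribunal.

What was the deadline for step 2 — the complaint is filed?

1997-10-02

The written notice is served on 1997-07-24; the 27-day hold period therefore ends 1997-08-20, and step 2 runs from that date. The window is 9–43 days after 1997-08-20; it closes on 1997-10-02.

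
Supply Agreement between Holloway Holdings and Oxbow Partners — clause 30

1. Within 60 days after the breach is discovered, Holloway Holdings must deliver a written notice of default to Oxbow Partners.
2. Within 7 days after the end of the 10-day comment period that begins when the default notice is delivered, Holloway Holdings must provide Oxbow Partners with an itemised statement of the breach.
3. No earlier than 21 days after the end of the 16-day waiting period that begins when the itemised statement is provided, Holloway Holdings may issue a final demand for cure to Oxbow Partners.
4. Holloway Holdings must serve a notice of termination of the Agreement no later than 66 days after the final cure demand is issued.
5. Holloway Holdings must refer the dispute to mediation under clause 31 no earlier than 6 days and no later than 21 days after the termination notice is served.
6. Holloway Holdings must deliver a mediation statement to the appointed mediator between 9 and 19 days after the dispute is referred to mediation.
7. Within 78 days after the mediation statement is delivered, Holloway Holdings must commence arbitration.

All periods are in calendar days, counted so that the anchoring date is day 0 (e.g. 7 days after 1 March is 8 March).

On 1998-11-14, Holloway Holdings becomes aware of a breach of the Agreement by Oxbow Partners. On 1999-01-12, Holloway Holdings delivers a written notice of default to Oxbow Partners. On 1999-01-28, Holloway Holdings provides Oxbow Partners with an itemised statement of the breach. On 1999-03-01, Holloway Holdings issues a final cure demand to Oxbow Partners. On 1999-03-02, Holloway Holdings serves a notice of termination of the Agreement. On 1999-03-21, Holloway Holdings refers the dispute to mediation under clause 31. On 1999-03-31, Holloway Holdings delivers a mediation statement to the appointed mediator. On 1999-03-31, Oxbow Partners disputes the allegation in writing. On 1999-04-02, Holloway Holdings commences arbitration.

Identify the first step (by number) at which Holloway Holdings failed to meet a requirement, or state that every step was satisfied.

(1) due by 1998-11-14 + 60 days = 1999-01-13; done 1999-01-12 — timely.
(2) due by 1999-01-22 + 7 days = 1999-01-29; completed 1999-01-28, before the deadline.
(3) permitted from 1999-02-13 + 21 days = 1999-03-06 onward; acted on 1999-03-01, 5 days prematurely.

Step 3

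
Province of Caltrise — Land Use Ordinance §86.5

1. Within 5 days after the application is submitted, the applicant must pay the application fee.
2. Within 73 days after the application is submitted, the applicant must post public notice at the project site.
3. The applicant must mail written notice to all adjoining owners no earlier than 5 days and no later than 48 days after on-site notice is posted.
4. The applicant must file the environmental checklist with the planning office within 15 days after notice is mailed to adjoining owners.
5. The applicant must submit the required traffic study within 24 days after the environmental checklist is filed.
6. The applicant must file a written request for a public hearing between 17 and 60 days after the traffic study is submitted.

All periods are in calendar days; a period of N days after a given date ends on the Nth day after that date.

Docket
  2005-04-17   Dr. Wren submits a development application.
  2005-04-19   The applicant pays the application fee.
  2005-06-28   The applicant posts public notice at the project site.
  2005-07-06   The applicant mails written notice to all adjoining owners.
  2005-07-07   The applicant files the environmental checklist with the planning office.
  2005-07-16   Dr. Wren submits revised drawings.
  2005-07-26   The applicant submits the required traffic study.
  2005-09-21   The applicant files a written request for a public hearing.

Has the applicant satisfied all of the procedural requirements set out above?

Step 1 — counting 5 days from 2005-04-17 (when the application is submitted) gives a deadline of 2005-04-22; done 2005-04-19 — timely.
Step 2 — counting 73 days from 2005-04-17 (when the application is submitted) gives a deadline of 2005-06-29; 2005-06-28 is within that limit.
Step 3 — 5 and 48 days from 2005-06-28 (when on-site notice is posted) are 2005-07-03 and 2005-08-15 respectively; done 2005-07-06 — within the window.
Step 4 — counting 15 days from 2005-07-06 (when notice is mailed to adjoining owners) gives a deadline of 2005-07-21; 2005-07-07 is within that limit.
Step 5 — counting 24 days from 2005-07-07 (when the environmental checklist is filed) gives a deadline of 2005-07-31; completed 2005-07-26, before the deadline.
Step 6 — 17 and 60 days from 2005-07-26 (when the traffic study is submitted) are 2005-08-12 and 2005-09-24 respectively; done 2005-09-21 — within the window.

Yes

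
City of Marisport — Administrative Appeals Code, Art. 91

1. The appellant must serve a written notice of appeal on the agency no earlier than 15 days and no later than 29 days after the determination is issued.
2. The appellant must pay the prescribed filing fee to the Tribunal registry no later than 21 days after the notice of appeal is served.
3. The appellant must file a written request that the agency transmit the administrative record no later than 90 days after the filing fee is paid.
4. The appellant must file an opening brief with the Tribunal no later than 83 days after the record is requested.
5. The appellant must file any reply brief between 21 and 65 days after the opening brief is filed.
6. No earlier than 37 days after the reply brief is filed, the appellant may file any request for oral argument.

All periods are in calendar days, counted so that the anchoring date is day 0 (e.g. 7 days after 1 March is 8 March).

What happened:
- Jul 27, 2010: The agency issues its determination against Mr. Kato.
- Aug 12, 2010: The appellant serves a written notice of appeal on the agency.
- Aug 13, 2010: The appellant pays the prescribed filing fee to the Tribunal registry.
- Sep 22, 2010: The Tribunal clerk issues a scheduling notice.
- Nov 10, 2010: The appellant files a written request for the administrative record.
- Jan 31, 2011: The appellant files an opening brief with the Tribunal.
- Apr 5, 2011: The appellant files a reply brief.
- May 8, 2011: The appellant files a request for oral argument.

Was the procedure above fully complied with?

No

Step 1: the window is 15–29 days after Jul 27, 2010 (when the determination is issued), so Aug 11, 2010 through Aug 25, 2010; done Aug 12, 2010 — within the window.
Step 2: 21 days after Aug 12, 2010 (when the notice of appeal is served) is Sep 2, 2010; completed Aug 13, 2010, before the deadline.
Step 3: 90 days after Aug 13, 2010 (when the filing fee is paid) is Nov 11, 2010; Nov 10, 2010 is within that limit.
Step 4: 83 days after Nov 10, 2010 (when the record is requested) is Feb 1, 2011; done Jan 31, 2011 — timely.
Step 5: the window is 21–65 days after Jan 31, 2011 (when the opening brief is filed), so Feb 21, 2011 through Apr 6, 2011; done Apr 5, 2011 — within the window.
Step 6: the earliest permitted date is 37 days after Apr 5, 2011 (when the reply brief is filed), i.e. May 12, 2011; May 8, 2011 is 4 days before the earliest permitted date.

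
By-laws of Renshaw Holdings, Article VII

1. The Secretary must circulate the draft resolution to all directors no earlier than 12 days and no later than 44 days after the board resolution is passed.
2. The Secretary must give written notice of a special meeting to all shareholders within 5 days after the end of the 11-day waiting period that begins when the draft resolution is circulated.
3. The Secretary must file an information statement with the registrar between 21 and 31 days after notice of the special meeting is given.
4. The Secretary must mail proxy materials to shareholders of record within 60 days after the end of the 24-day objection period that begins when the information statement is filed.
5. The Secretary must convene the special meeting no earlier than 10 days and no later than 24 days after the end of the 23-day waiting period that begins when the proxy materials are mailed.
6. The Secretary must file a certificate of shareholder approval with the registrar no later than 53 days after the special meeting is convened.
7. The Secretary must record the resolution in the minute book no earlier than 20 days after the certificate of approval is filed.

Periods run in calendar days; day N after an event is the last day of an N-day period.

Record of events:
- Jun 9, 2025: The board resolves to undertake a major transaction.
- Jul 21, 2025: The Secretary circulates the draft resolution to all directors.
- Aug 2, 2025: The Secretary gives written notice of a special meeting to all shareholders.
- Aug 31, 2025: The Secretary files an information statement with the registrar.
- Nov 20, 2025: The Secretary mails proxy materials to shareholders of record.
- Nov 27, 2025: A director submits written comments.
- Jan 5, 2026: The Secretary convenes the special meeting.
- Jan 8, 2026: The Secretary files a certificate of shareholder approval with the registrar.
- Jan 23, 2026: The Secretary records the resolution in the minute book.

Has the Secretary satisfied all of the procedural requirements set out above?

(1) the permitted window runs from Jun 9, 2025 + 12 = Jun 21, 2025 to Jun 9, 2025 + 44 = Jul 23, 2025; done Jul 21, 2025 — within the window.
(2) due by Aug 1, 2025 + 5 days = Aug 6, 2025; done Aug 2, 2025 — timely.
(3) the permitted window runs from Aug 2, 2025 + 21 = Aug 23, 2025 to Aug 2, 2025 + 31 = Sep 2, 2025; done Aug 31, 2025, which is between those dates.
(4) due by Sep 24, 2025 + 60 days = Nov 23, 2025; done Nov 20, 2025 — timely.
(5) the permitted window runs from Dec 13, 2025 + 10 = Dec 23, 2025 to Dec 13, 2025 + 24 = Jan 6, 2026; done Jan 5, 2026 — within the window.
(6) due by Jan 5, 2026 + 53 days = Feb 27, 2026; done Jan 8, 2026 — timely.
(7) permitted from Jan 8, 2026 + 20 days = Jan 28, 2026 onward; Jan 23, 2026 is 5 days before the earliest permitted date.

No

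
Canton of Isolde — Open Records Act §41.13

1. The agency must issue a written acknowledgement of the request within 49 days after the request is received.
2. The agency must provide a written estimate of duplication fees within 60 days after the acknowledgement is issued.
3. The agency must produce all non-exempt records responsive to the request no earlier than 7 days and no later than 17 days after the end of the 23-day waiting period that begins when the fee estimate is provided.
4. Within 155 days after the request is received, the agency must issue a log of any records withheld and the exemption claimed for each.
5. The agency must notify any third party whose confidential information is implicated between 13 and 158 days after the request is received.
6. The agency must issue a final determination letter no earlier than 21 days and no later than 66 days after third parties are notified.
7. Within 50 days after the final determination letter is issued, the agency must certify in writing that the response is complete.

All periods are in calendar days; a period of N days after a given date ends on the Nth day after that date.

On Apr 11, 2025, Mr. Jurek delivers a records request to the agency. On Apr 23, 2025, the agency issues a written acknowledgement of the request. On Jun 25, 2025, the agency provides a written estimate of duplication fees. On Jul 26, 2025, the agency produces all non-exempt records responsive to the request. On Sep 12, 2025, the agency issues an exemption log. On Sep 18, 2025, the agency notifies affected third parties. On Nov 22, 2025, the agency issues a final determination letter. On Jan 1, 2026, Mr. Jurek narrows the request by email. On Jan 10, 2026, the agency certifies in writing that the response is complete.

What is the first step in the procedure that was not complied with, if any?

(1) due by Apr 11, 2025 + 49 days = May 30, 2025; done Apr 23, 2025 — timely.
(2) due by Apr 23, 2025 + 60 days = Jun 22, 2025; done Jun 25, 2025 — 3 days late.

Step 2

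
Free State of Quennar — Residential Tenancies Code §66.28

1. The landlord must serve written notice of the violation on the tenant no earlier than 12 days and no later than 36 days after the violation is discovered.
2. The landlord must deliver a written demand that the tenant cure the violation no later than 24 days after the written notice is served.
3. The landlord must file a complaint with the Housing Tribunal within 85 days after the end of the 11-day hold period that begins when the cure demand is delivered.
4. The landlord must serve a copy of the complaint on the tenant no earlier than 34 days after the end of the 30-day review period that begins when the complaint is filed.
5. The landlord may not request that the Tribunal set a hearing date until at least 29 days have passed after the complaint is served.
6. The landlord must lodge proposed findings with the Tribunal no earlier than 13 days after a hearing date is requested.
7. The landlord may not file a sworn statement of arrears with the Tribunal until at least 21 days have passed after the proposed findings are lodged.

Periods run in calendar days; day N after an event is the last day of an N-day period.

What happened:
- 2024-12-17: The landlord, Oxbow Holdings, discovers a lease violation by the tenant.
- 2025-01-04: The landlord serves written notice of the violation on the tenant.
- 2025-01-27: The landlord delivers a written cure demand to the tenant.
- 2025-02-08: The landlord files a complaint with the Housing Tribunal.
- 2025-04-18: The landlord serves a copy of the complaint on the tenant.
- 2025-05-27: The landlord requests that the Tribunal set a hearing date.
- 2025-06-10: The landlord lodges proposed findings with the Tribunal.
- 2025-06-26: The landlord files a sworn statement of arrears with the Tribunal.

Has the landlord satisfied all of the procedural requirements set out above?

Step 1: the window is 12–36 days after 2024-12-17 (when the violation is discovered), so 2024-12-29 through 2025-01-22; done 2025-01-04, which is between those dates.
Step 2: 24 days after 2025-01-04 (when the written notice is served) is 2025-01-28; done 2025-01-27 — timely.
Step 3: 85 days after 2025-02-07 (end of the 11-day hold period, which began when the cure demand is delivered on 2025-01-27) is 2025-05-03; completed 2025-02-08, before the deadline.
Step 4: the earliest permitted date is 34 days after 2025-03-10 (end of the 30-day review period, which began when the complaint is filed on 2025-02-08), i.e. 2025-04-13; done 2025-04-18 — permitted.
Step 5: the earliest permitted date is 29 days after 2025-04-18 (when the complaint is served), i.e. 2025-05-17; 2025-05-27 is on or after that date.
Step 6: the earliest permitted date is 13 days after 2025-05-27 (when a hearing date is requested), i.e. 2025-06-09; done 2025-06-10 — permitted.
Step 7: the earliest permitted date is 21 days after 2025-06-10 (when the proposed findings are lodged), i.e. 2025-07-01; done 2025-06-26 — 5 days too early.
Later steps need not be reached.

No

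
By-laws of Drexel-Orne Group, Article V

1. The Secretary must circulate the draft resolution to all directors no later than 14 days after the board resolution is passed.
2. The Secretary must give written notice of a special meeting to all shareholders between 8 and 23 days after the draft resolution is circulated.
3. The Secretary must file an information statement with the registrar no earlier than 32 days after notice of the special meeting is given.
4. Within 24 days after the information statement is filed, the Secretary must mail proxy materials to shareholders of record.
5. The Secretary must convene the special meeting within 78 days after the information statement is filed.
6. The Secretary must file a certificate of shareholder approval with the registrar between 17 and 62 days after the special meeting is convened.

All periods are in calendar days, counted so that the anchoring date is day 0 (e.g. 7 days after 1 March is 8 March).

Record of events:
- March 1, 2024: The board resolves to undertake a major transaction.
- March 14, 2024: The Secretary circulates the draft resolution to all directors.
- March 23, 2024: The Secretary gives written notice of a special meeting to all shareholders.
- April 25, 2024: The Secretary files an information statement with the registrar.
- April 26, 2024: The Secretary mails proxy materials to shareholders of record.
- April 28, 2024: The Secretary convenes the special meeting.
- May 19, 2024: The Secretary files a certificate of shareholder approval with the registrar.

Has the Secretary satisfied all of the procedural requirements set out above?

Yes

(1) due by March 1, 2024 + 14 days = March 15, 2024; March 14, 2024 is within that limit.
(2) the permitted window runs from March 14, 2024 + 8 = March 22, 2024 to March 14, 2024 + 23 = April 6, 2024; done March 23, 2024, which is between those dates.
(3) permitted from March 23, 2024 + 32 days = April 24, 2024 onward; done April 25, 2024 — permitted.
(4) due by April 25, 2024 + 24 days = May 19, 2024; April 26, 2024 is within that limit.
(5) due by April 25, 2024 + 78 days = July 12, 2024; completed April 28, 2024, before the deadline.
(6) the permitted window runs from April 28, 2024 + 17 = May 15, 2024 to April 28, 2024 + 62 = June 29, 2024; done May 19, 2024, which is between those dates.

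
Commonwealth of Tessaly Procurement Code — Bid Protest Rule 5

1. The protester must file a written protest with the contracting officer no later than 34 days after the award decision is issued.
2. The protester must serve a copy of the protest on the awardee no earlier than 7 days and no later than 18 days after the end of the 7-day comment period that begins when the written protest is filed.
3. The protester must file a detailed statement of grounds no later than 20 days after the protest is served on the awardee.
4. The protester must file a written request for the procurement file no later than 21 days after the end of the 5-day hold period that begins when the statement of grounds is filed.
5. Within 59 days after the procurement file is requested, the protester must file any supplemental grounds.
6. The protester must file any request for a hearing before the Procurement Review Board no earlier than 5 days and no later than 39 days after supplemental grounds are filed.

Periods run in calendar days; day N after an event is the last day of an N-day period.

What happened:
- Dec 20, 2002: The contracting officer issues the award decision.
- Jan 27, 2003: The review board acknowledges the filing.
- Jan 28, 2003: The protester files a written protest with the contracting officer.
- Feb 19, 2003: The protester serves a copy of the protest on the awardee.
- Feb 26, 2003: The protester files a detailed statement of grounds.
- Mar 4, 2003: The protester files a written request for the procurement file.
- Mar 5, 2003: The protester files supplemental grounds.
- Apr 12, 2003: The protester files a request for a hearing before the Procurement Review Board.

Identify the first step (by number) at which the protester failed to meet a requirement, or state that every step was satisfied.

Step 1

Step 1: 34 days after Dec 20, 2002 (when the award decision is issued) is Jan 23, 2003; not done until Jan 28, 2003, 5 days after the deadline.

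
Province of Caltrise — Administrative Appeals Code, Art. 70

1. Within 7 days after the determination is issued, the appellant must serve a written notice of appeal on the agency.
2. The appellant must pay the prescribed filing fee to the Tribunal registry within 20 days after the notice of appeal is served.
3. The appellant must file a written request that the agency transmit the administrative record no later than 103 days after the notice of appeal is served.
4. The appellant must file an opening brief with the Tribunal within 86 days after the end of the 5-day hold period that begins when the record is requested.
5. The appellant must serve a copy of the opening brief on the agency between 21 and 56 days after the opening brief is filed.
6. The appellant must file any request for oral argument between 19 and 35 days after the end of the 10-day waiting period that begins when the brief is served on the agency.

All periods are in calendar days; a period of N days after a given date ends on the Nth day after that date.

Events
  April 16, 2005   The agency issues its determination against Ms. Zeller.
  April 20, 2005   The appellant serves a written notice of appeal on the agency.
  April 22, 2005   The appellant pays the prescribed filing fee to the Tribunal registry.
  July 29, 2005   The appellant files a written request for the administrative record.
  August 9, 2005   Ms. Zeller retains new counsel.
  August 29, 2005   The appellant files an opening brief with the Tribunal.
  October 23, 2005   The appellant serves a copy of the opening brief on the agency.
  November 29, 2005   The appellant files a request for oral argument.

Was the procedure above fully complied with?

Step 1: 7 days after April 16, 2005 (when the determination is issued) is April 23, 2005; done April 20, 2005 — timely.
Step 2: 20 days after April 20, 2005 (when the notice of appeal is served) is May 10, 2005; done April 22, 2005 — timely.
Step 3: 103 days after April 20, 2005 (when the notice of appeal is served) is August 1, 2005; done July 29, 2005 — timely.
Step 4: 86 days after August 3, 2005 (end of the 5-day hold period, which began when the record is requested on July 29, 2005) is October 28, 2005; completed August 29, 2005, before the deadline.
Step 5: the window is 21–56 days after August 29, 2005 (when the opening brief is filed), so September 19, 2005 through October 24, 2005; done October 23, 2005, which is between those dates.
Step 6: the window is 19–35 days after November 2, 2005 (end of the 10-day waiting period, which began when the brief is served on the agency on October 23, 2005), so November 21, 2005 through December 7, 2005; November 29, 2005 falls inside that range.

Yes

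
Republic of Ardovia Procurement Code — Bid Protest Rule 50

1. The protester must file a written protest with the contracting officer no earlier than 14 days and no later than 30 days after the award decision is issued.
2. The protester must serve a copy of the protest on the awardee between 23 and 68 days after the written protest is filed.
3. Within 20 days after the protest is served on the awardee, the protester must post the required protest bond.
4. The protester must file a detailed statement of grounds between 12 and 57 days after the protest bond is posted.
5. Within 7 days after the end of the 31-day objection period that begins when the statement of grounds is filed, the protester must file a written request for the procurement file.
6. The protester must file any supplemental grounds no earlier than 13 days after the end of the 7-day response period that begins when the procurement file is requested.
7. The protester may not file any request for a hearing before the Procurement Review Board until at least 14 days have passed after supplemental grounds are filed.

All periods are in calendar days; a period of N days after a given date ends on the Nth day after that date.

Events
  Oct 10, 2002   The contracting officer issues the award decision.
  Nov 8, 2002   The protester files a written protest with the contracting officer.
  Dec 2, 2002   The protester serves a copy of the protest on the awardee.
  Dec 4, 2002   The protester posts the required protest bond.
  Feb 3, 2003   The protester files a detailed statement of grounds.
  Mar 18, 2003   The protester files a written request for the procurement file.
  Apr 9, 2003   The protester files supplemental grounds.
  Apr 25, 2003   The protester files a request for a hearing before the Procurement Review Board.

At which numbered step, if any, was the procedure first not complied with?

Step 1: the window is 14–30 days after Oct 10, 2002 (when the award decision is issued), so Oct 24, 2002 through Nov 9, 2002; done Nov 8, 2002 — within the window.
Step 2: the window is 23–68 days after Nov 8, 2002 (when the written protest is filed), so Dec 1, 2002 through Jan 15, 2003; Dec 2, 2002 falls inside that range.
Step 3: 20 days after Dec 2, 2002 (when the protest is served on the awardee) is Dec 22, 2002; done Dec 4, 2002 — timely.
Step 4: the window is 12–57 days after Dec 4, 2002 (when the protest bond is posted), so Dec 16, 2002 through Jan 30, 2003; Feb 3, 2003 is 4 days past the end of the window.

Step 4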